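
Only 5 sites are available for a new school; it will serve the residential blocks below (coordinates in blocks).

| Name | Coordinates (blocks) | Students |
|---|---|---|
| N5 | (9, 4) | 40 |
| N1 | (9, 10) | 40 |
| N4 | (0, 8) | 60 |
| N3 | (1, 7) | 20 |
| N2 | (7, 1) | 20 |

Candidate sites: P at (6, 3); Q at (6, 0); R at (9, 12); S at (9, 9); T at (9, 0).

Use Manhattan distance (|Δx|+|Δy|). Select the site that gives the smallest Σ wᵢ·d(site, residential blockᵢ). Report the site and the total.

Total weighted distance at each candidate:
  P (6, 3): total = 1460
  Q (6, 0): total = 1920
  R (9, 12): total = 1700
  S (9, 9): total = 1240
  T (9, 0): total = 1940
Minimum is at S with total 1240 blocks.

S, total 1240 blocks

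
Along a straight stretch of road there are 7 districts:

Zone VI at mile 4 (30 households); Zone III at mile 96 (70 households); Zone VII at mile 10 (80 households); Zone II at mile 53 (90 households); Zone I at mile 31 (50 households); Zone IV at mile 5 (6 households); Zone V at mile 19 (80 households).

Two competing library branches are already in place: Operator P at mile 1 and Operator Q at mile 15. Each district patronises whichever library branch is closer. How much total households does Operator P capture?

The indifferent point is the midpoint (1+15)/2 = 8; districts left of it (closer to Operator P at 1) go to Operator P, those right go to Operator Q.
  Zone VI at 4 (w=30) → Operator P
  Zone IV at 5 (w=6) → Operator P
  Zone VII at 10 (w=80) → Operator Q
  Zone V at 19 (w=80) → Operator Q
  Zone I at 31 (w=50) → Operator Q
  Zone II at 53 (w=90) → Operator Q
  Zone III at 96 (w=70) → Operator Q
Operator P captures 36; Operator Q captures 370.

36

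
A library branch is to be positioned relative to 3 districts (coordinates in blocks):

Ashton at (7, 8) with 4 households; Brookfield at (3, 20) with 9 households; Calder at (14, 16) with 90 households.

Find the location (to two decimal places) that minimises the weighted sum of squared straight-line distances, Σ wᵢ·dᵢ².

The minimiser of Σwᵢ‖p−pᵢ‖² is the weighted centroid p* = (Σwᵢpᵢ)/(Σwᵢ).
Σwᵢ = 103.
Σwᵢxᵢ = 4·7 + 9·3 + 90·14 = 1315.
Σwᵢyᵢ = 4·8 + 9·20 + 90·16 = 1652.
x* = 1315/103 = 12.77, y* = 1652/103 = 16.04.

(12.77, 16.04)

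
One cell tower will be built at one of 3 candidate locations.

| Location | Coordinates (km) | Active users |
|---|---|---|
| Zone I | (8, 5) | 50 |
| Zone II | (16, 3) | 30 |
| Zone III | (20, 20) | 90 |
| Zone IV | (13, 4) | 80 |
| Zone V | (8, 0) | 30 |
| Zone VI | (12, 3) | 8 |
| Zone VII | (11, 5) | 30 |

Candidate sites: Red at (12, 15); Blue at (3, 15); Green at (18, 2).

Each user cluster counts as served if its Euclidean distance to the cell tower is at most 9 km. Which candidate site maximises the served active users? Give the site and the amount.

Green, covering 148

Coverage radius r = 9 km; a point is covered iff (Δx)²+(Δy)² ≤ 9² = 81.
  Red (12, 15): covers {none} → 0
  Blue (3, 15): covers {none} → 0
  Green (18, 2): covers {Zone II, Zone IV, Zone VI, Zone VII} → 148
Maximum coverage at Green: 148 active users.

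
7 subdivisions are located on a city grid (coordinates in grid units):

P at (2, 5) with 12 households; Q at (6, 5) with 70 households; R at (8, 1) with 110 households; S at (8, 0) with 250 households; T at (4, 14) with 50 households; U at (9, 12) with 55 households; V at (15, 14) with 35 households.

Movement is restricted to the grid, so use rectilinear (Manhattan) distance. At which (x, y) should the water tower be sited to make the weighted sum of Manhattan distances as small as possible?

Manhattan distance separates: Σwᵢ(|x−xᵢ|+|y−yᵢ|) = Σwᵢ|x−xᵢ| + Σwᵢ|y−yᵢ|, so x and y are optimised independently as 1-D weighted medians.
Total weight W = 582; half = 291.
x-coordinate, sorted with cumulative weight:
  x=2 (P, w=12) cum 12
  x=4 (T, w=50) cum 62
  x=6 (Q, w=70) cum 132
  x=8 (R, w=110) cum 242
  x=8 (S, w=250) cum 492  ← median
  x=9 (U, w=55) cum 547
  x=15 (V, w=35) cum 582
⇒ x* = 8
y-coordinate, sorted with cumulative weight:
  y=0 (S, w=250) cum 250
  y=1 (R, w=110) cum 360  ← median
  y=5 (P, w=12) cum 372
  y=5 (Q, w=70) cum 442
  y=12 (U, w=55) cum 497
  y=14 (T, w=50) cum 547
  y=14 (V, w=35) cum 582
⇒ y* = 1

(8, 1)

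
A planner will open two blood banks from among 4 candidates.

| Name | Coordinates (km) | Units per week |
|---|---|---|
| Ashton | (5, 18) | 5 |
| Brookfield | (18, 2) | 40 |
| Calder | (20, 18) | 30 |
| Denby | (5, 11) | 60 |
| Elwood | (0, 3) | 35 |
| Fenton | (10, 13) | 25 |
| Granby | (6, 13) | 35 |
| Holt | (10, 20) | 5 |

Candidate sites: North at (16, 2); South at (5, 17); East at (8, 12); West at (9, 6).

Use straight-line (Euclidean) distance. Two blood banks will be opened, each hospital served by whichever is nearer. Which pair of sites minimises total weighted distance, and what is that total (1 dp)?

Evaluate every pair (each demand assigned to the nearer of the two):
  {North, East}: total = 1302.6
  {East, West}: total = 1527.2
  {South, East}: total = 1747.7
  {North, South}: total = 1749.9
  {North, West}: total = 1861.3
  {South, West}: total = 1875.5
Best pair: {North, East} with total 1302.6.

{North, East}, total 1302.6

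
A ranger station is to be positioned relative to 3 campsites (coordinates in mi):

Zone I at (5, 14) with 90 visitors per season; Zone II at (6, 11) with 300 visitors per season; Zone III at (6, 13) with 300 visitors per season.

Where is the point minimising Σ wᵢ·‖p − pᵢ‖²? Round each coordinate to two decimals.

The minimiser of Σwᵢ‖p−pᵢ‖² is the weighted centroid p* = (Σwᵢpᵢ)/(Σwᵢ).
Σwᵢ = 690.
Σwᵢxᵢ = 90·5 + 300·6 + 300·6 = 4050.
Σwᵢyᵢ = 90·14 + 300·11 + 300·13 = 8460.
x* = 4050/690 = 5.87, y* = 8460/690 = 12.26.

(5.87, 12.26)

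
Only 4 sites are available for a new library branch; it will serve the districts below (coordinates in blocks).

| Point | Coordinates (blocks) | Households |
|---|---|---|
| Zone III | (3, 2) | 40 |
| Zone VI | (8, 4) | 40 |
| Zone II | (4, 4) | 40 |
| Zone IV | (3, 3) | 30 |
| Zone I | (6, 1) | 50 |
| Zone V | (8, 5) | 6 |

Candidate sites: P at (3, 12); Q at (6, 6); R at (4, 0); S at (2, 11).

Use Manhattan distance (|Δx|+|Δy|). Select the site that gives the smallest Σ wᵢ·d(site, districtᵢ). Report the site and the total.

R, total 924 blocks

Total weighted distance at each candidate:
  P (3, 12): total = 2322
  Q (6, 6): total = 1048
  R (4, 0): total = 924
  S (2, 11): total = 2322
Minimum is at R with total 924 blocks.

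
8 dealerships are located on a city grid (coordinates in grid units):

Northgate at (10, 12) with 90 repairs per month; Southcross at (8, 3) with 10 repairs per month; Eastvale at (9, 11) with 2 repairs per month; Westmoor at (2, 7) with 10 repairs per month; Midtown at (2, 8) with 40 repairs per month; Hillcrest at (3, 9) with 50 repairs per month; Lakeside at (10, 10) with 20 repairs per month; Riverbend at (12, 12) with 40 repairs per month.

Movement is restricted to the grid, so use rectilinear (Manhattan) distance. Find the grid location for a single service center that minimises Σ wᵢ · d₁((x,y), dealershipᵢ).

Manhattan distance separates: Σwᵢ(|x−xᵢ|+|y−yᵢ|) = Σwᵢ|x−xᵢ| + Σwᵢ|y−yᵢ|, so x and y are optimised independently as 1-D weighted medians.
Total weight W = 262; half = 131.
x-coordinate, sorted with cumulative weight:
  x=2 (Westmoor, w=10) cum 10
  x=2 (Midtown, w=40) cum 50
  x=3 (Hillcrest, w=50) cum 100
  x=8 (Southcross, w=10) cum 110
  x=9 (Eastvale, w=2) cum 112
  x=10 (Northgate, w=90) cum 202  ← median
  x=10 (Lakeside, w=20) cum 222
  x=12 (Riverbend, w=40) cum 262
⇒ x* = 10
y-coordinate, sorted with cumulative weight:
  y=3 (Southcross, w=10) cum 10
  y=7 (Westmoor, w=10) cum 20
  y=8 (Midtown, w=40) cum 60
  y=9 (Hillcrest, w=50) cum 110
  y=10 (Lakeside, w=20) cum 130
  y=11 (Eastvale, w=2) cum 132  ← median
  y=12 (Northgate, w=90) cum 222
  y=12 (Riverbend, w=40) cum 262
⇒ y* = 11

(10, 11)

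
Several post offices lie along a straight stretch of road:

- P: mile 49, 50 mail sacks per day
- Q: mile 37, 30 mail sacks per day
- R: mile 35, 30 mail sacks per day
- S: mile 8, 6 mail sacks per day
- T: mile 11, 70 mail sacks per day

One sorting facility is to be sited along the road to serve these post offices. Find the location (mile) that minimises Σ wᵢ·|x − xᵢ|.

x = 35

For a sum of weighted absolute distances on a line, the optimum is the weighted median (not the mean). Total weight W = 186; half-weight = 93.
Sort by position and accumulate weight:
  mile 8 (S, w=6) → cum 6
  mile 11 (T, w=70) → cum 76
  mile 35 (R, w=30) → cum 106  ≥ 93 → median here
  mile 37 (Q, w=30) → cum 136
  mile 49 (P, w=50) → cum 186
Optimal location: mile 35.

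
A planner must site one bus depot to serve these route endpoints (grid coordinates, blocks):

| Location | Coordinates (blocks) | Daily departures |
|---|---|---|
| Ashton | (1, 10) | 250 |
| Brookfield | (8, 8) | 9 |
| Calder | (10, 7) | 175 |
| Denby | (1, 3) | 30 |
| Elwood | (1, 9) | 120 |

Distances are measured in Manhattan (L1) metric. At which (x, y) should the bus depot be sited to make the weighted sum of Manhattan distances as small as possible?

Manhattan distance separates: Σwᵢ(|x−xᵢ|+|y−yᵢ|) = Σwᵢ|x−xᵢ| + Σwᵢ|y−yᵢ|, so x and y are optimised independently as 1-D weighted medians.
Total weight W = 584; half = 292.
x-coordinate, sorted with cumulative weight:
  x=1 (Ashton, w=250) cum 250
  x=1 (Denby, w=30) cum 280
  x=1 (Elwood, w=120) cum 400  ← median
  x=8 (Brookfield, w=9) cum 409
  x=10 (Calder, w=175) cum 584
⇒ x* = 1
y-coordinate, sorted with cumulative weight:
  y=3 (Denby, w=30) cum 30
  y=7 (Calder, w=175) cum 205
  y=8 (Brookfield, w=9) cum 214
  y=9 (Elwood, w=120) cum 334  ← median
  y=10 (Ashton, w=250) cum 584
⇒ y* = 9

(1, 9)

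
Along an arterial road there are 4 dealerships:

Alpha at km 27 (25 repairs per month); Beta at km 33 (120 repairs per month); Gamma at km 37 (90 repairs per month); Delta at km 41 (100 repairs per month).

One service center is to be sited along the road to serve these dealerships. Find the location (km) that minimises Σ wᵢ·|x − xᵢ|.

x = 37

For a sum of weighted absolute distances on a line, the optimum is the weighted median (not the mean). Total weight W = 335; half-weight = 167.5.
Sort by position and accumulate weight:
  km 27 (Alpha, w=25) → cum 25
  km 33 (Beta, w=120) → cum 145
  km 37 (Gamma, w=90) → cum 235  ≥ 167.5 → median here
  km 41 (Delta, w=100) → cum 335
Optimal location: km 37.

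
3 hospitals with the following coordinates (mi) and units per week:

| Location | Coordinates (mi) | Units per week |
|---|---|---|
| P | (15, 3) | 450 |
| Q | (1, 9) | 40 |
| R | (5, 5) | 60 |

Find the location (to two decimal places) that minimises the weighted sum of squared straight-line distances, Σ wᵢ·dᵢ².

The minimiser of Σwᵢ‖p−pᵢ‖² is the weighted centroid p* = (Σwᵢpᵢ)/(Σwᵢ).
Σwᵢ = 550.
Σwᵢxᵢ = 450·15 + 40·1 + 60·5 = 7090.
Σwᵢyᵢ = 450·3 + 40·9 + 60·5 = 2010.
x* = 7090/550 = 12.89, y* = 2010/550 = 3.65.

(12.89, 3.65)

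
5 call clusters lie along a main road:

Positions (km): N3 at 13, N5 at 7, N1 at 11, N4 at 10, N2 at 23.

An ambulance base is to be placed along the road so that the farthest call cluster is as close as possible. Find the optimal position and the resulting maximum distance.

location 15, max distance 8

The 1-center on a line is the midpoint of the two extreme points: leftmost at 7, rightmost at 23.
Optimal location = (7 + 23)/2 = 15; maximum distance = (23 − 7)/2 = 8.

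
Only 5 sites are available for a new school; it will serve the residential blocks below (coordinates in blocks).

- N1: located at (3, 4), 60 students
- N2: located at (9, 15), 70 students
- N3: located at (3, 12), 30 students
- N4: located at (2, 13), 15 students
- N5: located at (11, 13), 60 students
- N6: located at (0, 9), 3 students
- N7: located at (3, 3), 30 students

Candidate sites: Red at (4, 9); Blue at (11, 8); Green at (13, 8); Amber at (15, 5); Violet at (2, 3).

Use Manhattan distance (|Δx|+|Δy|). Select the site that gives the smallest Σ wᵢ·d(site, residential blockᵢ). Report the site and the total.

Total weighted distance at each candidate:
  Red (4, 9): total = 2222
  Blue (11, 8): total = 2646
  Green (13, 8): total = 3182
  Amber (15, 5): total = 3982
  Violet (2, 3): total = 3094
Minimum is at Red with total 2222 blocks.

Red, total 2222 blocks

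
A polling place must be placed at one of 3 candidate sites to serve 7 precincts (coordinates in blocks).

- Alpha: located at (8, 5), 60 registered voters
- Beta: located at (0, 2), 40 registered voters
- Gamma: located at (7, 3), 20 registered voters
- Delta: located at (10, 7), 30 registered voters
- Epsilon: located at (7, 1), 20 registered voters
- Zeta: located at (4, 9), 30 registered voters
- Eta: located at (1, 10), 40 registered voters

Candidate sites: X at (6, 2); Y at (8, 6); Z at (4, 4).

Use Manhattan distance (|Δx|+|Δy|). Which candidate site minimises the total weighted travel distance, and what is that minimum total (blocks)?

Y, total 1480 blocks

Total weighted distance at each candidate:
  X (6, 2): total = 1680
  Y (8, 6): total = 1480
  Z (4, 4): total = 1520
Minimum is at Y with total 1480 blocks.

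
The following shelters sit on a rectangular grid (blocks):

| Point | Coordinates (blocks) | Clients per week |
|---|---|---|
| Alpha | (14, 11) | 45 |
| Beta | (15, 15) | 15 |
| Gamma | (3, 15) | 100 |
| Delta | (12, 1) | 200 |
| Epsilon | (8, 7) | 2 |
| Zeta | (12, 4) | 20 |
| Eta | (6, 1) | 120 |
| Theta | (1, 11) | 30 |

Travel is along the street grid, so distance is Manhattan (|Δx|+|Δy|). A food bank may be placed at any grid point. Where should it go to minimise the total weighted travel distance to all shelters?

(12, 1)

Manhattan distance separates: Σwᵢ(|x−xᵢ|+|y−yᵢ|) = Σwᵢ|x−xᵢ| + Σwᵢ|y−yᵢ|, so x and y are optimised independently as 1-D weighted medians.
Total weight W = 532; half = 266.
x-coordinate, sorted with cumulative weight:
  x=1 (Theta, w=30) cum 30
  x=3 (Gamma, w=100) cum 130
  x=6 (Eta, w=120) cum 250
  x=8 (Epsilon, w=2) cum 252
  x=12 (Delta, w=200) cum 452  ← median
  x=12 (Zeta, w=20) cum 472
  x=14 (Alpha, w=45) cum 517
  x=15 (Beta, w=15) cum 532
⇒ x* = 12
y-coordinate, sorted with cumulative weight:
  y=1 (Delta, w=200) cum 200
  y=1 (Eta, w=120) cum 320  ← median
  y=4 (Zeta, w=20) cum 340
  y=7 (Epsilon, w=2) cum 342
  y=11 (Alpha, w=45) cum 387
  y=11 (Theta, w=30) cum 417
  y=15 (Beta, w=15) cum 432
  y=15 (Gamma, w=100) cum 532
⇒ y* = 1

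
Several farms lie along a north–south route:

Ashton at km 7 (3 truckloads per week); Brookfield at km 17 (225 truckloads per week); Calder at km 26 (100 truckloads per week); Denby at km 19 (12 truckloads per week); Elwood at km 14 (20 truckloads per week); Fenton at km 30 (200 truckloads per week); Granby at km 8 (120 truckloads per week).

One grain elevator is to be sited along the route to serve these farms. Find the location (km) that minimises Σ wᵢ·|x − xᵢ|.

For a sum of weighted absolute distances on a line, the optimum is the weighted median (not the mean). Total weight W = 680; half-weight = 340.
Sort by position and accumulate weight:
  km 7 (Ashton, w=3) → cum 3
  km 8 (Granby, w=120) → cum 123
  km 14 (Elwood, w=20) → cum 143
  km 17 (Brookfield, w=225) → cum 368  ≥ 340 → median here
  km 19 (Denby, w=12) → cum 380
  km 26 (Calder, w=100) → cum 480
  km 30 (Fenton, w=200) → cum 680
Optimal location: km 17.

x = 17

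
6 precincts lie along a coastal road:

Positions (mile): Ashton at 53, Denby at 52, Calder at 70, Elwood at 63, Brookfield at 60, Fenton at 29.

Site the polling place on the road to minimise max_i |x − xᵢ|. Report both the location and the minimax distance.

The 1-center on a line is the midpoint of the two extreme points: leftmost at 29, rightmost at 70.
Optimal location = (29 + 70)/2 = 49.5; maximum distance = (70 − 29)/2 = 20.5.

location 49.5, max distance 20.5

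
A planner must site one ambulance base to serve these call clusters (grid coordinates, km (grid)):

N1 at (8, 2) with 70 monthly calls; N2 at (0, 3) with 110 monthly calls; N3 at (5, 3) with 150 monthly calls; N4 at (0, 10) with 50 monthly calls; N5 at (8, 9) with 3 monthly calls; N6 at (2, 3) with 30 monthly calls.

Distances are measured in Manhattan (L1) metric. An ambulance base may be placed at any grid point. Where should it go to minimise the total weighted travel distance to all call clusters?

Manhattan distance separates: Σwᵢ(|x−xᵢ|+|y−yᵢ|) = Σwᵢ|x−xᵢ| + Σwᵢ|y−yᵢ|, so x and y are optimised independently as 1-D weighted medians.
Total weight W = 413; half = 206.5.
x-coordinate, sorted with cumulative weight:
  x=0 (N2, w=110) cum 110
  x=0 (N4, w=50) cum 160
  x=2 (N6, w=30) cum 190
  x=5 (N3, w=150) cum 340  ← median
  x=8 (N1, w=70) cum 410
  x=8 (N5, w=3) cum 413
⇒ x* = 5
y-coordinate, sorted with cumulative weight:
  y=2 (N1, w=70) cum 70
  y=3 (N2, w=110) cum 180
  y=3 (N3, w=150) cum 330  ← median
  y=3 (N6, w=30) cum 360
  y=9 (N5, w=3) cum 363
  y=10 (N4, w=50) cum 413
⇒ y* = 3

(5, 3)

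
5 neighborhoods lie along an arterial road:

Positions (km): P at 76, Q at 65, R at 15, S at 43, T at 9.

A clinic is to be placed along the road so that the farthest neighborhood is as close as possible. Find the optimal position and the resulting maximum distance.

location 42.5, max distance 33.5

The 1-center on a line is the midpoint of the two extreme points: leftmost at 9, rightmost at 76.
Optimal location = (9 + 76)/2 = 42.5; maximum distance = (76 − 9)/2 = 33.5.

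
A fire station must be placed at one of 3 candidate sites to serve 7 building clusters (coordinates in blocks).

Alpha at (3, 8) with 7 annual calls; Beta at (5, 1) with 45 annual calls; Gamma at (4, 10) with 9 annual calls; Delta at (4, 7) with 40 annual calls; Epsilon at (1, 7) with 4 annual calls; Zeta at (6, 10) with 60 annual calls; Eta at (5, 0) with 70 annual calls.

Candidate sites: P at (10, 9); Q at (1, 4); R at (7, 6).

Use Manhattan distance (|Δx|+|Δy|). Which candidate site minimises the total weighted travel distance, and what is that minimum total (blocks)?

R, total 1468 blocks

Total weighted distance at each candidate:
  P (10, 9): total = 2348
  Q (1, 4): total = 1910
  R (7, 6): total = 1468
Minimum is at R with total 1468 blocks.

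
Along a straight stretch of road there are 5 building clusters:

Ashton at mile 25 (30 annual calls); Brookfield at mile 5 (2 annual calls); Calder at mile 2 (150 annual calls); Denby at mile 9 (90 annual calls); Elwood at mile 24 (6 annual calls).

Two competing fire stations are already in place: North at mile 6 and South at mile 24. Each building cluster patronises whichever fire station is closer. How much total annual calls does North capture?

242

The indifferent point is the midpoint (6+24)/2 = 15; building clusters left of it (closer to North at 6) go to North, those right go to South.
  Calder at 2 (w=150) → North
  Brookfield at 5 (w=2) → North
  Denby at 9 (w=90) → North
  Elwood at 24 (w=6) → South
  Ashton at 25 (w=30) → South
North captures 242; South captures 36.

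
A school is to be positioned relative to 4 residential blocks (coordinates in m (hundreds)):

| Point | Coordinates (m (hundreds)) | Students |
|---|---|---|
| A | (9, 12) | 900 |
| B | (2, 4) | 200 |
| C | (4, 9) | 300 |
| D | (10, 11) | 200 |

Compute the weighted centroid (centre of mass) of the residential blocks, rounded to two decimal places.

(7.31, 10.31)

The minimiser of Σwᵢ‖p−pᵢ‖² is the weighted centroid p* = (Σwᵢpᵢ)/(Σwᵢ).
Σwᵢ = 1600.
Σwᵢxᵢ = 900·9 + 200·2 + 300·4 + 200·10 = 11700.
Σwᵢyᵢ = 900·12 + 200·4 + 300·9 + 200·11 = 16500.
x* = 11700/1600 = 7.31, y* = 16500/1600 = 10.31.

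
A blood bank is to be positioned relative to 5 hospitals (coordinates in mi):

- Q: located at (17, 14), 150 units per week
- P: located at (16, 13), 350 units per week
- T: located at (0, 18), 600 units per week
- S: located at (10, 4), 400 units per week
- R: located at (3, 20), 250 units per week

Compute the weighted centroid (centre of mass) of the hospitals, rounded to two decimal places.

(7.37, 13.74)

The minimiser of Σwᵢ‖p−pᵢ‖² is the weighted centroid p* = (Σwᵢpᵢ)/(Σwᵢ).
Σwᵢ = 1750.
Σwᵢxᵢ = 150·17 + 350·16 + 600·0 + 400·10 + 250·3 = 12900.
Σwᵢyᵢ = 150·14 + 350·13 + 600·18 + 400·4 + 250·20 = 24050.
x* = 12900/1750 = 7.37, y* = 24050/1750 = 13.74.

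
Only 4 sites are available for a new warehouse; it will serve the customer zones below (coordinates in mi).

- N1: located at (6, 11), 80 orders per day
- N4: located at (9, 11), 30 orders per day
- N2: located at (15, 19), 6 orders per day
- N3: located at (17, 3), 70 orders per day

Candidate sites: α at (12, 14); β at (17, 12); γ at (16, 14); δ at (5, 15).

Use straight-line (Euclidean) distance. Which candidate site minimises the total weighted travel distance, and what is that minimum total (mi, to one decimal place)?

α, total 1544.7 mi

Total weighted distance at each candidate:
  α (12, 14): total = 1544.7
  β (17, 12): total = 1799.2
  γ (16, 14): total = 1867.5
  δ (5, 15): total = 1752.1
Minimum is at α with total 1544.7 mi.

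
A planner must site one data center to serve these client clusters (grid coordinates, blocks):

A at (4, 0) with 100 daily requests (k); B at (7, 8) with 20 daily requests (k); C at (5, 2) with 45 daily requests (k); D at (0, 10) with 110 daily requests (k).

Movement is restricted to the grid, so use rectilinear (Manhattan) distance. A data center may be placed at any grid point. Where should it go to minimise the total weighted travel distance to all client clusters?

(4, 2)

Manhattan distance separates: Σwᵢ(|x−xᵢ|+|y−yᵢ|) = Σwᵢ|x−xᵢ| + Σwᵢ|y−yᵢ|, so x and y are optimised independently as 1-D weighted medians.
Total weight W = 275; half = 137.5.
x-coordinate, sorted with cumulative weight:
  x=0 (D, w=110) cum 110
  x=4 (A, w=100) cum 210  ← median
  x=5 (C, w=45) cum 255
  x=7 (B, w=20) cum 275
⇒ x* = 4
y-coordinate, sorted with cumulative weight:
  y=0 (A, w=100) cum 100
  y=2 (C, w=45) cum 145  ← median
  y=8 (B, w=20) cum 165
  y=10 (D, w=110) cum 275
⇒ y* = 2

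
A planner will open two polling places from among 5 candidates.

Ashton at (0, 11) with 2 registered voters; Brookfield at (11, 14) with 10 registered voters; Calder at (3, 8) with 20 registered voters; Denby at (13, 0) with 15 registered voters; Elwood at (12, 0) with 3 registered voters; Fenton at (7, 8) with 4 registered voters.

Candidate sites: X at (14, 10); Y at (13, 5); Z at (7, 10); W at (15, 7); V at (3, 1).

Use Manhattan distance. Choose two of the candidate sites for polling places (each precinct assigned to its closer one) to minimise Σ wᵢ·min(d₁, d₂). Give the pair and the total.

Evaluate every pair (each demand assigned to the nearer of the two):
  {Y, Z}: total = 317
  {Z, W}: total = 389
  {Y, V}: total = 405
  {X, Z}: total = 415
  {Z, V}: total = 419
  {X, V}: total = 467
  {W, V}: total = 477
  {X, Y}: total = 489
  {Y, W}: total = 537
  {X, W}: total = 561
Best pair: {Y, Z} with total 317.

{Y, Z}, total 317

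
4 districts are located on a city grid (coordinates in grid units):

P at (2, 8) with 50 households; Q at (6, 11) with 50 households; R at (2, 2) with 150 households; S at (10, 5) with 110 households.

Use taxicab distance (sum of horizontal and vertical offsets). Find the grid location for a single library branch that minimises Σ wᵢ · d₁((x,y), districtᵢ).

Manhattan distance separates: Σwᵢ(|x−xᵢ|+|y−yᵢ|) = Σwᵢ|x−xᵢ| + Σwᵢ|y−yᵢ|, so x and y are optimised independently as 1-D weighted medians.
Total weight W = 360; half = 180.
x-coordinate, sorted with cumulative weight:
  x=2 (P, w=50) cum 50
  x=2 (R, w=150) cum 200  ← median
  x=6 (Q, w=50) cum 250
  x=10 (S, w=110) cum 360
⇒ x* = 2
y-coordinate, sorted with cumulative weight:
  y=2 (R, w=150) cum 150
  y=5 (S, w=110) cum 260  ← median
  y=8 (P, w=50) cum 310
  y=11 (Q, w=50) cum 360
⇒ y* = 5

(2, 5)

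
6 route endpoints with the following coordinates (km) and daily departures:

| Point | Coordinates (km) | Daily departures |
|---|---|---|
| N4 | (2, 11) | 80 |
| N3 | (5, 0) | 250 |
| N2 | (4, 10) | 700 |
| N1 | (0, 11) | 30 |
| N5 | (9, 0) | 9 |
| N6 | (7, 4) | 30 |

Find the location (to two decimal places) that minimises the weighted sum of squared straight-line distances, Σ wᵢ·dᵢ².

The minimiser of Σwᵢ‖p−pᵢ‖² is the weighted centroid p* = (Σwᵢpᵢ)/(Σwᵢ).
Σwᵢ = 1099.
Σwᵢxᵢ = 80·2 + 250·5 + 700·4 + 30·0 + 9·9 + 30·7 = 4501.
Σwᵢyᵢ = 80·11 + 250·0 + 700·10 + 30·11 + 9·0 + 30·4 = 8330.
x* = 4501/1099 = 4.10, y* = 8330/1099 = 7.58.

(4.10, 7.58)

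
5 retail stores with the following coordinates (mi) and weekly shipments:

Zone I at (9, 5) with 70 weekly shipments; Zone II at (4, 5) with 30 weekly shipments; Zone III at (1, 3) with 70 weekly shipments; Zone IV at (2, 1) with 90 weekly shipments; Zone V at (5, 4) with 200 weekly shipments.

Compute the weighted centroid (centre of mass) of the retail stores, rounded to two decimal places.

(4.35, 3.48)

The minimiser of Σwᵢ‖p−pᵢ‖² is the weighted centroid p* = (Σwᵢpᵢ)/(Σwᵢ).
Σwᵢ = 460.
Σwᵢxᵢ = 70·9 + 30·4 + 70·1 + 90·2 + 200·5 = 2000.
Σwᵢyᵢ = 70·5 + 30·5 + 70·3 + 90·1 + 200·4 = 1600.
x* = 2000/460 = 4.35, y* = 1600/460 = 3.48.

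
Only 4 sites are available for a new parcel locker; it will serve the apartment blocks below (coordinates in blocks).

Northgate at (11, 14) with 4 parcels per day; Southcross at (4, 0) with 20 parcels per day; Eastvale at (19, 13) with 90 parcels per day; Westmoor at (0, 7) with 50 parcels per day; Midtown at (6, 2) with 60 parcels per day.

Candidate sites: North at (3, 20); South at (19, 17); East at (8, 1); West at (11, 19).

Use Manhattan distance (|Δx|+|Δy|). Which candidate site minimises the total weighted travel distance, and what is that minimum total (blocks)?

East, total 3114 blocks

Total weighted distance at each candidate:
  North (3, 20): total = 4606
  South (19, 17): total = 4174
  East (8, 1): total = 3114
  West (11, 19): total = 4270
Minimum is at East with total 3114 blocks.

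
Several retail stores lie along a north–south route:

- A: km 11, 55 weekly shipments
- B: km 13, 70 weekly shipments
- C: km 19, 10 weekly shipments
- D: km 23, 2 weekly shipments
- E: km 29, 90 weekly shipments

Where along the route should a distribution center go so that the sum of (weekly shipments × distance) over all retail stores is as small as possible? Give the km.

For a sum of weighted absolute distances on a line, the optimum is the weighted median (not the mean). Total weight W = 227; half-weight = 113.5.
Sort by position and accumulate weight:
  km 11 (A, w=55) → cum 55
  km 13 (B, w=70) → cum 125  ≥ 113.5 → median here
  km 19 (C, w=10) → cum 135
  km 23 (D, w=2) → cum 137
  km 29 (E, w=90) → cum 227
Optimal location: km 13.

x = 13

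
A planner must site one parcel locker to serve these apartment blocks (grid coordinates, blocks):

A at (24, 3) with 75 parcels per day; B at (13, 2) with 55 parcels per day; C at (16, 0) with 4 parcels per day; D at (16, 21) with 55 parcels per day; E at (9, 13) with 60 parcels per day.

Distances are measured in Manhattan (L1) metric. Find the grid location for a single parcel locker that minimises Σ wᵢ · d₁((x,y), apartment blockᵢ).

Manhattan distance separates: Σwᵢ(|x−xᵢ|+|y−yᵢ|) = Σwᵢ|x−xᵢ| + Σwᵢ|y−yᵢ|, so x and y are optimised independently as 1-D weighted medians.
Total weight W = 249; half = 124.5.
x-coordinate, sorted with cumulative weight:
  x=9 (E, w=60) cum 60
  x=13 (B, w=55) cum 115
  x=16 (C, w=4) cum 119
  x=16 (D, w=55) cum 174  ← median
  x=24 (A, w=75) cum 249
⇒ x* = 16
y-coordinate, sorted with cumulative weight:
  y=0 (C, w=4) cum 4
  y=2 (B, w=55) cum 59
  y=3 (A, w=75) cum 134  ← median
  y=13 (E, w=60) cum 194
  y=21 (D, w=55) cum 249
⇒ y* = 3

(16, 3)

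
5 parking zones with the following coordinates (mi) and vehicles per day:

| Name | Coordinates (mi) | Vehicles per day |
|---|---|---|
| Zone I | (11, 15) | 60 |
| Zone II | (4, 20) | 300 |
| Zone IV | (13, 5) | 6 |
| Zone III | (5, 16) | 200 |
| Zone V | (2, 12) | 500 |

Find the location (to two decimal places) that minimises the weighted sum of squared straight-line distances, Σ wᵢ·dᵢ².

(3.69, 15.13)

The minimiser of Σwᵢ‖p−pᵢ‖² is the weighted centroid p* = (Σwᵢpᵢ)/(Σwᵢ).
Σwᵢ = 1066.
Σwᵢxᵢ = 60·11 + 300·4 + 6·13 + 200·5 + 500·2 = 3938.
Σwᵢyᵢ = 60·15 + 300·20 + 6·5 + 200·16 + 500·12 = 16130.
x* = 3938/1066 = 3.69, y* = 16130/1066 = 15.13.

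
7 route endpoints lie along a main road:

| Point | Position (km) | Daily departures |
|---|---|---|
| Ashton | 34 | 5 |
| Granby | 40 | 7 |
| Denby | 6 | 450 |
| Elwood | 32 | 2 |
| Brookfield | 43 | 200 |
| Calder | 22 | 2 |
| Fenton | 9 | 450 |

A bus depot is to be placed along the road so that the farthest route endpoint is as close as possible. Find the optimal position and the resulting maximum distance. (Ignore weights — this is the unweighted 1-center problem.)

The 1-center on a line is the midpoint of the two extreme points: leftmost at 6, rightmost at 43.
Optimal location = (6 + 43)/2 = 24.5; maximum distance = (43 − 6)/2 = 18.5.

location 24.5, max distance 18.5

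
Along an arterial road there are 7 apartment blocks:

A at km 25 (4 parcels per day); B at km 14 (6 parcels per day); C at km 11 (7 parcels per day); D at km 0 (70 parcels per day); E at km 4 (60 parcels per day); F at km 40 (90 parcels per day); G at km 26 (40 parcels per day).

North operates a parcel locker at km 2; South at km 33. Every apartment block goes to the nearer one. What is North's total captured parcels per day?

143

The indifferent point is the midpoint (2+33)/2 = 17.5; apartment blocks left of it (closer to North at 2) go to North, those right go to South.
  D at 0 (w=70) → North
  E at 4 (w=60) → North
  C at 11 (w=7) → North
  B at 14 (w=6) → North
  A at 25 (w=4) → South
  G at 26 (w=40) → South
  F at 40 (w=90) → South
North captures 143; South captures 134.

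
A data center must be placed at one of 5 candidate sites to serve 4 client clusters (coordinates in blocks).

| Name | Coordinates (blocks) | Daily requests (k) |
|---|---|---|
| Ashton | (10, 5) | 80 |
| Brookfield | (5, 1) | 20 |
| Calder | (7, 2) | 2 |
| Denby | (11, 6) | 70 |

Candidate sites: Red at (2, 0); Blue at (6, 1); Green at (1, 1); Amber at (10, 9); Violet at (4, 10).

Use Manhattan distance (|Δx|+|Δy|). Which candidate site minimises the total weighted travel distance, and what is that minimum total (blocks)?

Total weighted distance at each candidate:
  Red (2, 0): total = 2184
  Blue (6, 1): total = 1364
  Green (1, 1): total = 2184
  Amber (10, 9): total = 880
  Violet (4, 10): total = 1872
Minimum is at Amber with total 880 blocks.

Amber, total 880 blocks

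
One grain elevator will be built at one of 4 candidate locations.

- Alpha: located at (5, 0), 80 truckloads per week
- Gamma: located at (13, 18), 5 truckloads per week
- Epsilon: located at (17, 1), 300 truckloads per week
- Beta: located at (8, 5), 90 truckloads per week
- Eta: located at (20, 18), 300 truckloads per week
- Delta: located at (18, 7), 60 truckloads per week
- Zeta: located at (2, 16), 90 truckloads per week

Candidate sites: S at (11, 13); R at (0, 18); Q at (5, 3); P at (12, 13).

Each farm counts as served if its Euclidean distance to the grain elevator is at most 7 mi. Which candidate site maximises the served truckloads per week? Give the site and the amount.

Coverage radius r = 7 mi; a point is covered iff (Δx)²+(Δy)² ≤ 7² = 49.
  S (11, 13): covers {Gamma} → 5
  R (0, 18): covers {Zeta} → 90
  Q (5, 3): covers {Alpha, Beta} → 170
  P (12, 13): covers {Gamma} → 5
Maximum coverage at Q: 170 truckloads per week.

Q, covering 170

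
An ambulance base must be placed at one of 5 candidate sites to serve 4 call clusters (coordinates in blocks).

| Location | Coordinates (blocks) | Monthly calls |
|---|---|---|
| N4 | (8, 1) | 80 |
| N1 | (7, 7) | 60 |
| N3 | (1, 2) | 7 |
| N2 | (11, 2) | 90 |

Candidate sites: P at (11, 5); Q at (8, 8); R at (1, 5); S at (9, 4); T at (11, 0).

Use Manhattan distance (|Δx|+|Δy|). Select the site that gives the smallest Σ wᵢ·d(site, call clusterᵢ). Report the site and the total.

Total weighted distance at each candidate:
  P (11, 5): total = 1281
  Q (8, 8): total = 1581
  R (1, 5): total = 2551
  S (9, 4): total = 1050
  T (11, 0): total = 1244
Minimum is at S with total 1050 blocks.

S, total 1050 blocks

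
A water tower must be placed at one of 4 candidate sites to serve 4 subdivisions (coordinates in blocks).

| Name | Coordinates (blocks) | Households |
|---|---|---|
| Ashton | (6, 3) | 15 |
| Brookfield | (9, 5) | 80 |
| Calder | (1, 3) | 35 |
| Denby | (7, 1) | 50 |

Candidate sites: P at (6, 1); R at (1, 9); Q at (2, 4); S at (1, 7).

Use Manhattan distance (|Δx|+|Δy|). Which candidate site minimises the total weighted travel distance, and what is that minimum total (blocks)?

Total weighted distance at each candidate:
  P (6, 1): total = 885
  R (1, 9): total = 2035
  Q (2, 4): total = 1185
  S (1, 7): total = 1675
Minimum is at P with total 885 blocks.

P, total 885 blocks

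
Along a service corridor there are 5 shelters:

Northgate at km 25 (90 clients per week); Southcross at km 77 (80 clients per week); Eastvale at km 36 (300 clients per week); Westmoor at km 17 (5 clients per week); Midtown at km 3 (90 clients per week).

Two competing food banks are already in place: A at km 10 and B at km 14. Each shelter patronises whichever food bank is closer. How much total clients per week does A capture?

The indifferent point is the midpoint (10+14)/2 = 12; shelters left of it (closer to A at 10) go to A, those right go to B.
  Midtown at 3 (w=90) → A
  Westmoor at 17 (w=5) → B
  Northgate at 25 (w=90) → B
  Eastvale at 36 (w=300) → B
  Southcross at 77 (w=80) → B
A captures 90; B captures 475.

90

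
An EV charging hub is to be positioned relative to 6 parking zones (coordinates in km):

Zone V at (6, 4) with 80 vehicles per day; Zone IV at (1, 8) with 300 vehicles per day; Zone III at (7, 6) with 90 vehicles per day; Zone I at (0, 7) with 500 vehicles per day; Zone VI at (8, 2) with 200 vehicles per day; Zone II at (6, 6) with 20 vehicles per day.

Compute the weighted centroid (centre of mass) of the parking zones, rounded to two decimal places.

(2.63, 6.12)

The minimiser of Σwᵢ‖p−pᵢ‖² is the weighted centroid p* = (Σwᵢpᵢ)/(Σwᵢ).
Σwᵢ = 1190.
Σwᵢxᵢ = 80·6 + 300·1 + 90·7 + 500·0 + 200·8 + 20·6 = 3130.
Σwᵢyᵢ = 80·4 + 300·8 + 90·6 + 500·7 + 200·2 + 20·6 = 7280.
x* = 3130/1190 = 2.63, y* = 7280/1190 = 6.12.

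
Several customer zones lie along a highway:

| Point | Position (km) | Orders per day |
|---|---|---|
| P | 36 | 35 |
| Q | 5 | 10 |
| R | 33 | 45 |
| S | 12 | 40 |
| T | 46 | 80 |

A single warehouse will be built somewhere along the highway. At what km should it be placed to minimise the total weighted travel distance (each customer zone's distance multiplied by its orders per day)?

For a sum of weighted absolute distances on a line, the optimum is the weighted median (not the mean). Total weight W = 210; half-weight = 105.
Sort by position and accumulate weight:
  km 5 (Q, w=10) → cum 10
  km 12 (S, w=40) → cum 50
  km 33 (R, w=45) → cum 95
  km 36 (P, w=35) → cum 130  ≥ 105 → median here
  km 46 (T, w=80) → cum 210
Optimal location: km 36.

x = 36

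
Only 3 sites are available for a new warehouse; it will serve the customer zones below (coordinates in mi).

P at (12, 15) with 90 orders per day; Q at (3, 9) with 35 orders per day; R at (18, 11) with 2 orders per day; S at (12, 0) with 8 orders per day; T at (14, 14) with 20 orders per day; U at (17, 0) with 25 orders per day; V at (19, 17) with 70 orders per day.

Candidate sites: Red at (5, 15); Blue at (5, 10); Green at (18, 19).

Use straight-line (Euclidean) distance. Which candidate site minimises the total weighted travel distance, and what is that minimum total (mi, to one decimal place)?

Total weighted distance at each candidate:
  Red (5, 15): total = 2662.3
  Blue (5, 10): total = 2659.4
  Green (18, 19): total = 2215.6
Minimum is at Green with total 2215.6 mi.

Green, total 2215.6 mi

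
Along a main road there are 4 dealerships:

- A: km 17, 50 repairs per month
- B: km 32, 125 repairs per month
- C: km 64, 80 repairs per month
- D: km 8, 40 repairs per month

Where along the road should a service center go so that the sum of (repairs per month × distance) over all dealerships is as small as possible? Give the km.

For a sum of weighted absolute distances on a line, the optimum is the weighted median (not the mean). Total weight W = 295; half-weight = 147.5.
Sort by position and accumulate weight:
  km 8 (D, w=40) → cum 40
  km 17 (A, w=50) → cum 90
  km 32 (B, w=125) → cum 215  ≥ 147.5 → median here
  km 64 (C, w=80) → cum 295
Optimal location: km 32.

x = 32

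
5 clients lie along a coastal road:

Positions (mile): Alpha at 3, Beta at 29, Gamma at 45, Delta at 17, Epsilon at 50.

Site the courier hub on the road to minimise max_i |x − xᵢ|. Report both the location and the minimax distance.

The 1-center on a line is the midpoint of the two extreme points: leftmost at 3, rightmost at 50.
Optimal location = (3 + 50)/2 = 26.5; maximum distance = (50 − 3)/2 = 23.5.

location 26.5, max distance 23.5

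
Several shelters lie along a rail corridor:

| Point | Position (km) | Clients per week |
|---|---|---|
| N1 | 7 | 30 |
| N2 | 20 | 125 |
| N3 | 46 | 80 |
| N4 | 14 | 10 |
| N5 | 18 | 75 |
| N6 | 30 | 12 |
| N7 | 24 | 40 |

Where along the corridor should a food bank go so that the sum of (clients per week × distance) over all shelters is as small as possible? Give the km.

x = 20

For a sum of weighted absolute distances on a line, the optimum is the weighted median (not the mean). Total weight W = 372; half-weight = 186.
Sort by position and accumulate weight:
  km 7 (N1, w=30) → cum 30
  km 14 (N4, w=10) → cum 40
  km 18 (N5, w=75) → cum 115
  km 20 (N2, w=125) → cum 240  ≥ 186 → median here
  km 24 (N7, w=40) → cum 280
  km 30 (N6, w=12) → cum 292
  km 46 (N3, w=80) → cum 372
Optimal location: km 20.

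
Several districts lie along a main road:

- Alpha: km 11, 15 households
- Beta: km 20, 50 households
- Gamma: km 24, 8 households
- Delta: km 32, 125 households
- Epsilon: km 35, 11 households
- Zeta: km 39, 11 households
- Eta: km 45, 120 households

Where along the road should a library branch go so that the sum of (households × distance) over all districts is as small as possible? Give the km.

For a sum of weighted absolute distances on a line, the optimum is the weighted median (not the mean). Total weight W = 340; half-weight = 170.
Sort by position and accumulate weight:
  km 11 (Alpha, w=15) → cum 15
  km 20 (Beta, w=50) → cum 65
  km 24 (Gamma, w=8) → cum 73
  km 32 (Delta, w=125) → cum 198  ≥ 170 → median here
  km 35 (Epsilon, w=11) → cum 209
  km 39 (Zeta, w=11) → cum 220
  km 45 (Eta, w=120) → cum 340
Optimal location: km 32.

x = 32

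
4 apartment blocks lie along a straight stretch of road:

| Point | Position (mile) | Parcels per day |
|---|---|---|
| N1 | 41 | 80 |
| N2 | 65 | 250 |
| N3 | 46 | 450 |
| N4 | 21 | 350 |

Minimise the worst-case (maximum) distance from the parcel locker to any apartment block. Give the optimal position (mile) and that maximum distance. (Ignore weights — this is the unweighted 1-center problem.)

location 43, max distance 22

The 1-center on a line is the midpoint of the two extreme points: leftmost at 21, rightmost at 65.
Optimal location = (21 + 65)/2 = 43; maximum distance = (65 − 21)/2 = 22.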